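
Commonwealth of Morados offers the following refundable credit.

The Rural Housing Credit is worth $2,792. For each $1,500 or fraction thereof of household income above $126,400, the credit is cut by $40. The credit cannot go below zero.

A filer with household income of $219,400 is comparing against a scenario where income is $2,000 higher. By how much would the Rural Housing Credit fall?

At $219,400 — income exceeds $126,400 by $93,000, which is 62 full-or-partial $1,500 increments; reduction = 62 × $40 = $2,480, leaving $312.
At $221,400 — income exceeds $126,400 by $95,000, which is 64 full-or-partial $1,500 increments; reduction = 64 × $40 = $2,560, leaving $232.
Lost: $312 − $232 = $80.

$80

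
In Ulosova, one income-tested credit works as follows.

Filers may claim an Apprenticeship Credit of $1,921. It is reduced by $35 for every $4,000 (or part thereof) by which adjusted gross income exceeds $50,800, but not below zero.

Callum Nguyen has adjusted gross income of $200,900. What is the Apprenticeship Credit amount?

Apprenticeship Credit: income exceeds $50,800 by $150,100, which is 38 full-or-partial $4,000 increments; reduction = 38 × $35 = $1,330, leaving $591.

$591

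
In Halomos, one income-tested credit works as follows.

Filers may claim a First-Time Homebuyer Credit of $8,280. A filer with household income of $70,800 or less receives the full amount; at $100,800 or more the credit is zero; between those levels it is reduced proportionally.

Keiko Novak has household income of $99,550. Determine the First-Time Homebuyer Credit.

First-Time Homebuyer Credit: $99,550 is $28,750 into a $30,000 phase-out range, leaving 1,250/30,000 of the credit: $8,280 × 1,250/30,000 = $345.

$345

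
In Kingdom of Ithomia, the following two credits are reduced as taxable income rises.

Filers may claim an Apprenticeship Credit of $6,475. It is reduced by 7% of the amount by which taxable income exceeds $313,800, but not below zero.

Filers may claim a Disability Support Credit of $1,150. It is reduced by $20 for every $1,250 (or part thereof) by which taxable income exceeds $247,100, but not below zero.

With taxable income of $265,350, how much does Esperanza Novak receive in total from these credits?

$7,325

Apprenticeship Credit: $265,350 is at or below the $313,800 threshold, so the full $6,475 applies.
Disability Support Credit: income exceeds $247,100 by $18,250, which is 15 full-or-partial $1,250 increments; reduction = 15 × $20 = $300, leaving $850.
Total: $6,475 + $850 = $7,325.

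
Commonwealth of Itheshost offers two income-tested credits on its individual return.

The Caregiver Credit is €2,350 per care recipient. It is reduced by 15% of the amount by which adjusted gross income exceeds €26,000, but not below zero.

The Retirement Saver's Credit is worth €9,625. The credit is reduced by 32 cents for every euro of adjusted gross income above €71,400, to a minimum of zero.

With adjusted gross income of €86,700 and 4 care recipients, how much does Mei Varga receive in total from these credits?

€5,024

Caregiver Credit: base = 4 × €2,350 = €9,400. 15% of the €60,700 excess over €26,000 is €9,105; credit = €9,400 − €9,105 = €295.
Retirement Saver's Credit: 32% of the €15,300 excess over €71,400 is €4,896; credit = €9,625 − €4,896 = €4,729.
Total: €295 + €4,729 = €5,024.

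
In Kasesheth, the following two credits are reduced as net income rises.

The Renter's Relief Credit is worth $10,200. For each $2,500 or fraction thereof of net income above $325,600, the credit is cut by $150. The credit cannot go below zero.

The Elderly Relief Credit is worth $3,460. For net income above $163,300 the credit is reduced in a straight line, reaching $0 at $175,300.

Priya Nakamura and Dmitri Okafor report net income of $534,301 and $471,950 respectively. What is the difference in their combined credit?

$1,350

Priya ($534,301): Renter's Relief Credit: income exceeds $325,600 by $208,701 → 84 increments × $150 = $12,600 ≥ base, so the credit is $0. Elderly Relief Credit: $534,301 is at or above $175,300, so the credit is $0. total $0 + $0 = $0
Dmitri ($471,950): Renter's Relief Credit: income exceeds $325,600 by $146,350, which is 59 full-or-partial $2,500 increments; reduction = 59 × $150 = $8,850, leaving $1,350. Elderly Relief Credit: $471,950 is at or above $175,300, so the credit is $0. total $1,350 + $0 = $1,350
Difference: |$0 − $1,350| = $1,350.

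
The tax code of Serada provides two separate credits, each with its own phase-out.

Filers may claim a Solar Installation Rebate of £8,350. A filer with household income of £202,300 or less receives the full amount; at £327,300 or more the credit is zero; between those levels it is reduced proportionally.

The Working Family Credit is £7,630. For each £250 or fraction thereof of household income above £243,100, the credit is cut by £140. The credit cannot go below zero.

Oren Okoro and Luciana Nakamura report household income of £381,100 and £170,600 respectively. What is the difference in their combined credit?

Oren (£381,100): Solar Installation Rebate: £381,100 is at or above £327,300, so the credit is £0. Working Family Credit: income exceeds £243,100 by £138,000 → 552 increments × £140 = £77,280 ≥ base, so the credit is £0. total £0 + £0 = £0
Luciana (£170,600): Solar Installation Rebate: £170,600 is at or below the £202,300 threshold, so the full £8,350 applies. Working Family Credit: £170,600 is at or below the £243,100 threshold, so the full £7,630 applies. total £8,350 + £7,630 = £15,980
Difference: |£0 − £15,980| = £15,980.

£15,980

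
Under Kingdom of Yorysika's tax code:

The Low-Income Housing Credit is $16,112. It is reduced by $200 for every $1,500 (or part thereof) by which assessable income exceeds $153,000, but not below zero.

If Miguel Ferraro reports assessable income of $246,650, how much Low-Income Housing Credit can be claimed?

$3,512

Low-Income Housing Credit: income exceeds $153,000 by $93,650, which is 63 full-or-partial $1,500 increments; reduction = 63 × $200 = $12,600, leaving $3,512.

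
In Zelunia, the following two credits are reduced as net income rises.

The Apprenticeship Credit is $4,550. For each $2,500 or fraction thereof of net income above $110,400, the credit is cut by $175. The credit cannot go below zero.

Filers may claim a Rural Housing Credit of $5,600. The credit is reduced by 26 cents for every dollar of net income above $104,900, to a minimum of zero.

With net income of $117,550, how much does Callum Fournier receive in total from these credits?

$6,336

Apprenticeship Credit: income exceeds $110,400 by $7,150, which is 3 full-or-partial $2,500 increments; reduction = 3 × $175 = $525, leaving $4,025.
Rural Housing Credit: 26% of the $12,650 excess over $104,900 is $3,289; credit = $5,600 − $3,289 = $2,311.
Total: $4,025 + $2,311 = $6,336.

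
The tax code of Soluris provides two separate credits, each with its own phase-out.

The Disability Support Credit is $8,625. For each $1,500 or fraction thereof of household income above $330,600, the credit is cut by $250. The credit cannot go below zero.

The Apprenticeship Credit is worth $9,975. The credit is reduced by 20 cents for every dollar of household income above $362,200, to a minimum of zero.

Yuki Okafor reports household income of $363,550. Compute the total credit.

Disability Support Credit: income exceeds $330,600 by $32,950, which is 22 full-or-partial $1,500 increments; reduction = 22 × $250 = $5,500, leaving $3,125.
Apprenticeship Credit: 20% of the $1,350 excess over $362,200 is $270; credit = $9,975 − $270 = $9,705.
Total: $3,125 + $9,705 = $12,830.

$12,830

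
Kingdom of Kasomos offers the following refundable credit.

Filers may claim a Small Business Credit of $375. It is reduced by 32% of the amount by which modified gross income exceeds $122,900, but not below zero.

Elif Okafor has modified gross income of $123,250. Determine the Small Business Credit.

$263

Small Business Credit: 32% of the $350 excess over $122,900 is $112; credit = $375 − $112 = $263.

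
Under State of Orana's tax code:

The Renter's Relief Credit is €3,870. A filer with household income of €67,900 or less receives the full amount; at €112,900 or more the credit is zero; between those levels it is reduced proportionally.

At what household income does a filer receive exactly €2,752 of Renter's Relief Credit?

€2,752 is 2,752/3,870 of the full €3,870, so 1,118/3,870 of the €45,000 range has been used: income = €67,900 + €45,000 × 1,118/3,870 = €80,900.

€80,900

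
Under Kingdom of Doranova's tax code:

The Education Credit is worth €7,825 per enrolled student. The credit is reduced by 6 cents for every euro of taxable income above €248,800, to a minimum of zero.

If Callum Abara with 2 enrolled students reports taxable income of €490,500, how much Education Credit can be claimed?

Education Credit: base = 2 × €7,825 = €15,650. 6% of the €241,700 excess over €248,800 is €14,502; credit = €15,650 − €14,502 = €1,148.

€1,148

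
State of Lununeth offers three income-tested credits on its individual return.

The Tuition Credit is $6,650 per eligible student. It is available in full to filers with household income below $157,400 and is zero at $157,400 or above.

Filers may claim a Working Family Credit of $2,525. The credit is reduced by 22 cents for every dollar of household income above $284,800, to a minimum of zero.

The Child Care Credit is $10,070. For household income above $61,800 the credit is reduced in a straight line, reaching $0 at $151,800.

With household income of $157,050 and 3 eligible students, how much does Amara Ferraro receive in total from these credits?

Tuition Credit: base = 3 × $6,650 = $19,950. $157,050 is below the $157,400 cutoff, so the full $19,950 applies.
Working Family Credit: $157,050 is at or below the $284,800 threshold, so the full $2,525 applies.
Child Care Credit: $157,050 is at or above $151,800, so the credit is $0.
Total: $19,950 + $2,525 + $0 = $22,475.

$22,475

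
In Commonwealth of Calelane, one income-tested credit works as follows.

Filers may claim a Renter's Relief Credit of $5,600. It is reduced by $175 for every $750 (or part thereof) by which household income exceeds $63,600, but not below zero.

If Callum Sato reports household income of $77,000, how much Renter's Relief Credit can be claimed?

$2,450

Renter's Relief Credit: income exceeds $63,600 by $13,400, which is 18 full-or-partial $750 increments; reduction = 18 × $175 = $3,150, leaving $2,450.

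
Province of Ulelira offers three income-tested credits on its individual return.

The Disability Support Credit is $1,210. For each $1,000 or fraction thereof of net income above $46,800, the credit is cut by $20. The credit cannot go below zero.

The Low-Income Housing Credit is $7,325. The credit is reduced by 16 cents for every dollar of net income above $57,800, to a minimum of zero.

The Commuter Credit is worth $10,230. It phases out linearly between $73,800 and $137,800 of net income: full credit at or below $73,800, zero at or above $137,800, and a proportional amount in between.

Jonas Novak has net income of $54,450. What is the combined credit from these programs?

Disability Support Credit: income exceeds $46,800 by $7,650, which is 8 full-or-partial $1,000 increments; reduction = 8 × $20 = $160, leaving $1,050.
Low-Income Housing Credit: $54,450 is at or below the $57,800 threshold, so the full $7,325 applies.
Commuter Credit: $54,450 is at or below the $73,800 threshold, so the full $10,230 applies.
Total: $1,050 + $7,325 + $10,230 = $18,605.

$18,605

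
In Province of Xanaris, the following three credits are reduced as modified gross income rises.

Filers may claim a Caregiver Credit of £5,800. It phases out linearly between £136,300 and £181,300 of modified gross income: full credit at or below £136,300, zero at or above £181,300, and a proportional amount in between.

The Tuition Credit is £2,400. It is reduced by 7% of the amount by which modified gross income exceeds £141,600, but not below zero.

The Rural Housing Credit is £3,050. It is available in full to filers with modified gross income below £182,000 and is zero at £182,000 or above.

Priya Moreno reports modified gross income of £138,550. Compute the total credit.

£10,960

Caregiver Credit: £138,550 is £2,250 into a £45,000 phase-out range, leaving 42,750/45,000 of the credit: £5,800 × 42,750/45,000 = £5,510.
Tuition Credit: £138,550 is at or below the £141,600 threshold, so the full £2,400 applies.
Rural Housing Credit: £138,550 is below the £182,000 cutoff, so the full £3,050 applies.
Total: £5,510 + £2,400 + £3,050 = £10,960.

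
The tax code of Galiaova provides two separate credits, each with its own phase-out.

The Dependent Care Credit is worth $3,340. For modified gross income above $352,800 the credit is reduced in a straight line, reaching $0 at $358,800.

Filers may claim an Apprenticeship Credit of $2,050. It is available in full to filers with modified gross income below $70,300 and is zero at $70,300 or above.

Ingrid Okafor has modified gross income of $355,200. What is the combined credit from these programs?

$2,004

Dependent Care Credit: $355,200 is $2,400 into a $6,000 phase-out range, leaving 3,600/6,000 of the credit: $3,340 × 3,600/6,000 = $2,004.
Apprenticeship Credit: $355,200 meets or exceeds the $70,300 cutoff, so the credit is $0.
Total: $2,004 + $0 = $2,004.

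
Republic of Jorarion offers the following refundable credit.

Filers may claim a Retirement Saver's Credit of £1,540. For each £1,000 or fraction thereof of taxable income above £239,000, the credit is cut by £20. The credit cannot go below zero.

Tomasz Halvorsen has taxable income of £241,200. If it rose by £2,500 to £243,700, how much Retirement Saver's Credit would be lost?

At £241,200 — income exceeds £239,000 by £2,200, which is 3 full-or-partial £1,000 increments; reduction = 3 × £20 = £60, leaving £1,480.
At £243,700 — income exceeds £239,000 by £4,700, which is 5 full-or-partial £1,000 increments; reduction = 5 × £20 = £100, leaving £1,440.
Lost: £1,480 − £1,440 = £40.

£40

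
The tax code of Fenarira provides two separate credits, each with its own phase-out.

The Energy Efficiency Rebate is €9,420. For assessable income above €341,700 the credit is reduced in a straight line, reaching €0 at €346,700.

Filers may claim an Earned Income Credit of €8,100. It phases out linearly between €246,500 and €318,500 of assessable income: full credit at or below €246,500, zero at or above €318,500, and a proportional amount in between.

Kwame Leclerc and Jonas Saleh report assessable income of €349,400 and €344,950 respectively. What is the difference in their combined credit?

Kwame (€349,400): Energy Efficiency Rebate: €349,400 is at or above €346,700, so the credit is €0. Earned Income Credit: €349,400 is at or above €318,500, so the credit is €0. total €0 + €0 = €0
Jonas (€344,950): Energy Efficiency Rebate: €344,950 is €3,250 into a €5,000 phase-out range, leaving 1,750/5,000 of the credit: €9,420 × 1,750/5,000 = €3,297. Earned Income Credit: €344,950 is at or above €318,500, so the credit is €0. total €3,297 + €0 = €3,297
Difference: |€0 − €3,297| = €3,297.

€3,297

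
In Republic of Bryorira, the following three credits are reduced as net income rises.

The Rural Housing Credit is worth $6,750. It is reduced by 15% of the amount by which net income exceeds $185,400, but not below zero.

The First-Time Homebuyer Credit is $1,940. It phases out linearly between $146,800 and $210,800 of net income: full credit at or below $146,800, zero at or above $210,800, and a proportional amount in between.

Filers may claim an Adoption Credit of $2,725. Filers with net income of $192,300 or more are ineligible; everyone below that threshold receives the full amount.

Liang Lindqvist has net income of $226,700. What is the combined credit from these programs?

Rural Housing Credit: 15% of the $41,300 excess over $185,400 is $6,195; credit = $6,750 − $6,195 = $555.
First-Time Homebuyer Credit: $226,700 is at or above $210,800, so the credit is $0.
Adoption Credit: $226,700 meets or exceeds the $192,300 cutoff, so the credit is $0.
Total: $555 + $0 + $0 = $555.

$555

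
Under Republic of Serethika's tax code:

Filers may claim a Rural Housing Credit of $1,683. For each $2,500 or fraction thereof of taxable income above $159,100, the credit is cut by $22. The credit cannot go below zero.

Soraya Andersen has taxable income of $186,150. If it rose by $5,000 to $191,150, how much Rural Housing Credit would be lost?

At $186,150 — income exceeds $159,100 by $27,050, which is 11 full-or-partial $2,500 increments; reduction = 11 × $22 = $242, leaving $1,441.
At $191,150 — income exceeds $159,100 by $32,050, which is 13 full-or-partial $2,500 increments; reduction = 13 × $22 = $286, leaving $1,397.
Lost: $1,441 − $1,397 = $44.

$44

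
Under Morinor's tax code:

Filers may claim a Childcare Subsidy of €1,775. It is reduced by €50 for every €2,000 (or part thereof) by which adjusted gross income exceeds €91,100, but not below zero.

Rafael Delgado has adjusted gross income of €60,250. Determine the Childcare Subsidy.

€1,775

Childcare Subsidy: €60,250 is at or below the €91,100 threshold, so the full €1,775 applies.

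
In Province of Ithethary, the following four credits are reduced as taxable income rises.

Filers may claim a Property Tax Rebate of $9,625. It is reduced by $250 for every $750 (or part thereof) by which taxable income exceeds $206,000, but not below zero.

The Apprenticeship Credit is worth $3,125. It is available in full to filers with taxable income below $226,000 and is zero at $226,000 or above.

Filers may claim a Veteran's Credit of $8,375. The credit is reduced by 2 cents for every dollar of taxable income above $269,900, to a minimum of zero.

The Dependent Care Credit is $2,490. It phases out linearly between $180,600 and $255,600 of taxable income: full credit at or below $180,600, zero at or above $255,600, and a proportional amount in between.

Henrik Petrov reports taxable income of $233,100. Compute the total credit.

$9,497

Property Tax Rebate: income exceeds $206,000 by $27,100, which is 37 full-or-partial $750 increments; reduction = 37 × $250 = $9,250, leaving $375.
Apprenticeship Credit: $233,100 meets or exceeds the $226,000 cutoff, so the credit is $0.
Veteran's Credit: $233,100 is at or below the $269,900 threshold, so the full $8,375 applies.
Dependent Care Credit: $233,100 is $52,500 into a $75,000 phase-out range, leaving 22,500/75,000 of the credit: $2,490 × 22,500/75,000 = $747.
Total: $375 + $0 + $8,375 + $747 = $9,497.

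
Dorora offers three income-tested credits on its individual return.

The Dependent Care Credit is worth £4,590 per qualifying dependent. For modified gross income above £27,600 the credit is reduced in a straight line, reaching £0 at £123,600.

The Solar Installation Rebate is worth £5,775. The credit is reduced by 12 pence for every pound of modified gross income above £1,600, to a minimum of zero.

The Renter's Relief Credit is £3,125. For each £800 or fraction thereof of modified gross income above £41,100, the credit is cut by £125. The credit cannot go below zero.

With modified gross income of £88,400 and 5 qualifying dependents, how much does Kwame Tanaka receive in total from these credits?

Dependent Care Credit: base = 5 × £4,590 = £22,950. £88,400 is £60,800 into a £96,000 phase-out range, leaving 35,200/96,000 of the credit: £22,950 × 35,200/96,000 = £8,415.
Solar Installation Rebate: 12% of the £86,800 excess over £1,600 is £10,416 ≥ base, so the credit is £0.
Renter's Relief Credit: income exceeds £41,100 by £47,300 → 60 increments × £125 = £7,500 ≥ base, so the credit is £0.
Total: £8,415 + £0 + £0 = £8,415.

£8,415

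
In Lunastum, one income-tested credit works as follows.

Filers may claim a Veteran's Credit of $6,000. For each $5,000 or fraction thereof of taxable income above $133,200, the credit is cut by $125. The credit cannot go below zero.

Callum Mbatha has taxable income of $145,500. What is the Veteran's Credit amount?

Veteran's Credit: income exceeds $133,200 by $12,300, which is 3 full-or-partial $5,000 increments; reduction = 3 × $125 = $375, leaving $5,625.

$5,625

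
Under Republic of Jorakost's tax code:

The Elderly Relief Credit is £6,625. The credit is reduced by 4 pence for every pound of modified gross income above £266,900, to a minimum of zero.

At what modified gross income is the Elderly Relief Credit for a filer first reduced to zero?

£432,525

The credit falls by 4% of each pound above £266,900, so it reaches zero when the excess is £6,625 / 4% = £165,625: income = £266,900 + £165,625 = £432,525.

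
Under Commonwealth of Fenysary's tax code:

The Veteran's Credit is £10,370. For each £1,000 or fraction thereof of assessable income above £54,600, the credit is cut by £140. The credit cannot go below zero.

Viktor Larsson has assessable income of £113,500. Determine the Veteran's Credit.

£2,110

Veteran's Credit: income exceeds £54,600 by £58,900, which is 59 full-or-partial £1,000 increments; reduction = 59 × £140 = £8,260, leaving £2,110.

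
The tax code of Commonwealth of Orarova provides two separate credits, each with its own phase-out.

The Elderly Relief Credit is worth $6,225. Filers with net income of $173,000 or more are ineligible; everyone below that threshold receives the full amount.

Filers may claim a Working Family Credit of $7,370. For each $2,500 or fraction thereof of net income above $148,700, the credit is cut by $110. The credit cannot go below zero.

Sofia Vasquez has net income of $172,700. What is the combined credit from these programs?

Elderly Relief Credit: $172,700 is below the $173,000 cutoff, so the full $6,225 applies.
Working Family Credit: income exceeds $148,700 by $24,000, which is 10 full-or-partial $2,500 increments; reduction = 10 × $110 = $1,100, leaving $6,270.
Total: $6,225 + $6,270 = $12,495.

$12,495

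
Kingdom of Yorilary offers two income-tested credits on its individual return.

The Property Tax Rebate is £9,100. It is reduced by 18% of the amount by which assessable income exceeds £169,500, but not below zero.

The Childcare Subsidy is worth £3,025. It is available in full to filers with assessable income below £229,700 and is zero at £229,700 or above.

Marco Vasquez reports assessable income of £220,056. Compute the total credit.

Property Tax Rebate: 18% of the £50,556 excess over £169,500 is £9,100.08 ≥ base, so the credit is £0.
Childcare Subsidy: £220,056 is below the £229,700 cutoff, so the full £3,025 applies.
Total: £0 + £3,025 = £3,025.

£3,025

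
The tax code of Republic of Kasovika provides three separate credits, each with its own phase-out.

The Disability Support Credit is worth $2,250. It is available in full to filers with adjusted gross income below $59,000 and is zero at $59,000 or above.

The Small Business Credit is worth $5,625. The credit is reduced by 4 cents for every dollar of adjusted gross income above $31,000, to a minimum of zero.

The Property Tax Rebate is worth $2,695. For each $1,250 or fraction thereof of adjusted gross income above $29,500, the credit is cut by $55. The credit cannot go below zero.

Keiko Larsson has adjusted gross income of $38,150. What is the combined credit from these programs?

Disability Support Credit: $38,150 is below the $59,000 cutoff, so the full $2,250 applies.
Small Business Credit: 4% of the $7,150 excess over $31,000 is $286; credit = $5,625 − $286 = $5,339.
Property Tax Rebate: income exceeds $29,500 by $8,650, which is 7 full-or-partial $1,250 increments; reduction = 7 × $55 = $385, leaving $2,310.
Total: $2,250 + $5,339 + $2,310 = $9,899.

$9,899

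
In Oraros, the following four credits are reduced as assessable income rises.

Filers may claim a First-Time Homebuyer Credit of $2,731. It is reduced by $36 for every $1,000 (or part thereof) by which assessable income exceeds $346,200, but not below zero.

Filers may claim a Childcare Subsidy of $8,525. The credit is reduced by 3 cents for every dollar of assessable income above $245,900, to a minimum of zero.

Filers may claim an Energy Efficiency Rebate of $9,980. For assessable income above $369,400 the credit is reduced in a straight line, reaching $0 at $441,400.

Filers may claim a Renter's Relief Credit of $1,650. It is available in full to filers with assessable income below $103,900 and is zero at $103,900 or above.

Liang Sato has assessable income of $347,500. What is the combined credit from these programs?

$18,116

First-Time Homebuyer Credit: income exceeds $346,200 by $1,300, which is 2 full-or-partial $1,000 increments; reduction = 2 × $36 = $72, leaving $2,659.
Childcare Subsidy: 3% of the $101,600 excess over $245,900 is $3,048; credit = $8,525 − $3,048 = $5,477.
Energy Efficiency Rebate: $347,500 is at or below the $369,400 threshold, so the full $9,980 applies.
Renter's Relief Credit: $347,500 meets or exceeds the $103,900 cutoff, so the credit is $0.
Total: $2,659 + $5,477 + $9,980 + $0 = $18,116.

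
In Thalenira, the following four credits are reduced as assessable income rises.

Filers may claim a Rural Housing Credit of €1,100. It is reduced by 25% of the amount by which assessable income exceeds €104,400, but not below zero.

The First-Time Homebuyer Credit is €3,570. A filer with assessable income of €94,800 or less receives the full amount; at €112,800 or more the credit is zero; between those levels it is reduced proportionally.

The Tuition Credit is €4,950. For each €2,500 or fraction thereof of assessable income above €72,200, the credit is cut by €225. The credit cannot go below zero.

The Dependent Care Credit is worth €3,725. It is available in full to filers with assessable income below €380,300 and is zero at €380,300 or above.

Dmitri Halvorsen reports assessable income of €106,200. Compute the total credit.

€7,484

Rural Housing Credit: 25% of the €1,800 excess over €104,400 is €450; credit = €1,100 − €450 = €650.
First-Time Homebuyer Credit: €106,200 is €11,400 into a €18,000 phase-out range, leaving 6,600/18,000 of the credit: €3,570 × 6,600/18,000 = €1,309.
Tuition Credit: income exceeds €72,200 by €34,000, which is 14 full-or-partial €2,500 increments; reduction = 14 × €225 = €3,150, leaving €1,800.
Dependent Care Credit: €106,200 is below the €380,300 cutoff, so the full €3,725 applies.
Total: €650 + €1,309 + €1,800 + €3,725 = €7,484.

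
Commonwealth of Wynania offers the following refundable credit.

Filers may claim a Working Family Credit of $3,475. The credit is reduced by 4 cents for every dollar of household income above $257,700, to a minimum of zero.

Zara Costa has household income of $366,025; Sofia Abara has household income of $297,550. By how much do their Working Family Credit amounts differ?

Zara ($366,025): Working Family Credit: 4% of the $108,325 excess over $257,700 is $4,333 ≥ base, so the credit is $0.
Sofia ($297,550): Working Family Credit: 4% of the $39,850 excess over $257,700 is $1,594; credit = $3,475 − $1,594 = $1,881.
Difference: |$0 − $1,881| = $1,881.

$1,881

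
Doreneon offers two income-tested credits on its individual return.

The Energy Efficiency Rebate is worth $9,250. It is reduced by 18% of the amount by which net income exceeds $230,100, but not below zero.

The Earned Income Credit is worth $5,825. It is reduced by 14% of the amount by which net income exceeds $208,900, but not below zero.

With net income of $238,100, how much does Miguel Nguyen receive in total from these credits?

Energy Efficiency Rebate: 18% of the $8,000 excess over $230,100 is $1,440; credit = $9,250 − $1,440 = $7,810.
Earned Income Credit: 14% of the $29,200 excess over $208,900 is $4,088; credit = $5,825 − $4,088 = $1,737.
Total: $7,810 + $1,737 = $9,547.

$9,547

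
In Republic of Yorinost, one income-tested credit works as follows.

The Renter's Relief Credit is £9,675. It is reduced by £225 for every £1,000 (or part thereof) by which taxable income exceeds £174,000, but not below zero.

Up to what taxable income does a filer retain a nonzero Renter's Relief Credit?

After 42 increments the reduction is 42 × £225 = £9,450, leaving £225; one more increment wipes it out. Increment 42 ends at excess 42 × £1,000 = £42,000, so the highest qualifying income is £174,000 + £42,000 = £216,000.

£216,000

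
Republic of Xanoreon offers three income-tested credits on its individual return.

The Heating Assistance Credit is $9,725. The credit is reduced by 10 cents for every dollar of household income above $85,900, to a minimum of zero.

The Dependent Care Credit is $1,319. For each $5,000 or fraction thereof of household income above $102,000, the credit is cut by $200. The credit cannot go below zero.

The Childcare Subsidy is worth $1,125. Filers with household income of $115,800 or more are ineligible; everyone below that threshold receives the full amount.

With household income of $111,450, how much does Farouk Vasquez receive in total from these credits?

Heating Assistance Credit: 10% of the $25,550 excess over $85,900 is $2,555; credit = $9,725 − $2,555 = $7,170.
Dependent Care Credit: income exceeds $102,000 by $9,450, which is 2 full-or-partial $5,000 increments; reduction = 2 × $200 = $400, leaving $919.
Childcare Subsidy: $111,450 is below the $115,800 cutoff, so the full $1,125 applies.
Total: $7,170 + $919 + $1,125 = $9,214.

$9,214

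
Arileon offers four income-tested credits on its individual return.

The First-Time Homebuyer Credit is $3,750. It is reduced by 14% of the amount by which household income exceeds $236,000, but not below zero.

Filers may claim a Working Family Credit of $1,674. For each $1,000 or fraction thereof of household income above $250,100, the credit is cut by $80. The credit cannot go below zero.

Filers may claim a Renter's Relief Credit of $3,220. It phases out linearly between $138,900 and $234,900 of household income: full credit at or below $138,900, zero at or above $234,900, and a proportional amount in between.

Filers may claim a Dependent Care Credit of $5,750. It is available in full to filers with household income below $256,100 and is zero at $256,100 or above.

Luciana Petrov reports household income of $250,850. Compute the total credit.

First-Time Homebuyer Credit: 14% of the $14,850 excess over $236,000 is $2,079; credit = $3,750 − $2,079 = $1,671.
Working Family Credit: income exceeds $250,100 by $750, which is 1 full-or-partial $1,000 increment; reduction = 1 × $80 = $80, leaving $1,594.
Renter's Relief Credit: $250,850 is at or above $234,900, so the credit is $0.
Dependent Care Credit: $250,850 is below the $256,100 cutoff, so the full $5,750 applies.
Total: $1,671 + $1,594 + $0 + $5,750 = $9,015.

$9,015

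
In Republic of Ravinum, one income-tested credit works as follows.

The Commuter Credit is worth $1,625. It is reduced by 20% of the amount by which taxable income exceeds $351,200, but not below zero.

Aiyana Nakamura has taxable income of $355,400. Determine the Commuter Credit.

Commuter Credit: 20% of the $4,200 excess over $351,200 is $840; credit = $1,625 − $840 = $785.

$785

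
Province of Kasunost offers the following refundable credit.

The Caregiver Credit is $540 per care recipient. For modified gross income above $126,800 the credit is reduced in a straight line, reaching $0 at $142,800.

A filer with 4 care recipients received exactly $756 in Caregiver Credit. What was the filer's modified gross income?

Full credit = 4 × $540 = $2,160.
$756 is 756/2,160 of the full $2,160, so 1,404/2,160 of the $16,000 range has been used: income = $126,800 + $16,000 × 1,404/2,160 = $137,200.

$137,200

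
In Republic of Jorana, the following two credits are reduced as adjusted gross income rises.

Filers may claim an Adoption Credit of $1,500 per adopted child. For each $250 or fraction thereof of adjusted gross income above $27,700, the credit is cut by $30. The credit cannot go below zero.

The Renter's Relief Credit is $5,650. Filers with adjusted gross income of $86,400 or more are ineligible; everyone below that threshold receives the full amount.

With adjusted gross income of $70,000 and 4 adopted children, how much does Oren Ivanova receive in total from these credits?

Adoption Credit: base = 4 × $1,500 = $6,000. income exceeds $27,700 by $42,300, which is 170 full-or-partial $250 increments; reduction = 170 × $30 = $5,100, leaving $900.
Renter's Relief Credit: $70,000 is below the $86,400 cutoff, so the full $5,650 applies.
Total: $900 + $5,650 = $6,550.

$6,550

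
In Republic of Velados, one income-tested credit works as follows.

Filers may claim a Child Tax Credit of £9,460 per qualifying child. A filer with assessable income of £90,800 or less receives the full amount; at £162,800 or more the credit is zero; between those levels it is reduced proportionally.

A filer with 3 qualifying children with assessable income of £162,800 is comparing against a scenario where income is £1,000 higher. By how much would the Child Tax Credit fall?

£0

At £162,800 — base = 3 × £9,460 = £28,380. £162,800 is at or above £162,800, so the credit is £0.
At £163,800 — base = 3 × £9,460 = £28,380. £163,800 is at or above £162,800, so the credit is £0.
Lost: £0 − £0 = £0.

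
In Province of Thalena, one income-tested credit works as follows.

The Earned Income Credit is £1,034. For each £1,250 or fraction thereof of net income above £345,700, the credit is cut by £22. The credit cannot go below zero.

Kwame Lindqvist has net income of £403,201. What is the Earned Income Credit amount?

Earned Income Credit: income exceeds £345,700 by £57,501 → 47 increments × £22 = £1,034 ≥ base, so the credit is £0.

£0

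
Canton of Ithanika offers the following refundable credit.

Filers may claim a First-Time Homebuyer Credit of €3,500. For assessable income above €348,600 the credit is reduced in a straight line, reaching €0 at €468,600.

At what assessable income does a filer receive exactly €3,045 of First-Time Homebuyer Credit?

€364,200

€3,045 is 3,045/3,500 of the full €3,500, so 455/3,500 of the €120,000 range has been used: income = €348,600 + €120,000 × 455/3,500 = €364,200.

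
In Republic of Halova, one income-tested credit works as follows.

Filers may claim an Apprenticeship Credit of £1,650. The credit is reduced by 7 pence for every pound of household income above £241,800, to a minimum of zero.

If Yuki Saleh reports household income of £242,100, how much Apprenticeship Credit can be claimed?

£1,629

Apprenticeship Credit: 7% of the £300 excess over £241,800 is £21; credit = £1,650 − £21 = £1,629.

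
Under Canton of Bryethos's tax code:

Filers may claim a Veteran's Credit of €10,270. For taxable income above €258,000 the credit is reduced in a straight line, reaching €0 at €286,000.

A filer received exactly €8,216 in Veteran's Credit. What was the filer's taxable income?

€8,216 is 8,216/10,270 of the full €10,270, so 2,054/10,270 of the €28,000 range has been used: income = €258,000 + €28,000 × 2,054/10,270 = €263,600.

€263,600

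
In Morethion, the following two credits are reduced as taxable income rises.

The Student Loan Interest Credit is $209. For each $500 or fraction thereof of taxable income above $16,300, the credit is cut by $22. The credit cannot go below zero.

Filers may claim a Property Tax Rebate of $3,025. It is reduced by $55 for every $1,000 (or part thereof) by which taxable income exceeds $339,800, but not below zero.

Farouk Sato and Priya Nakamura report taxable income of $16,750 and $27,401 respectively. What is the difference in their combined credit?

Farouk ($16,750): Student Loan Interest Credit: income exceeds $16,300 by $450, which is 1 full-or-partial $500 increment; reduction = 1 × $22 = $22, leaving $187. Property Tax Rebate: $16,750 is at or below the $339,800 threshold, so the full $3,025 applies. total $187 + $3,025 = $3,212
Priya ($27,401): Student Loan Interest Credit: income exceeds $16,300 by $11,101 → 23 increments × $22 = $506 ≥ base, so the credit is $0. Property Tax Rebate: $27,401 is at or below the $339,800 threshold, so the full $3,025 applies. total $0 + $3,025 = $3,025
Difference: |$3,212 − $3,025| = $187.

$187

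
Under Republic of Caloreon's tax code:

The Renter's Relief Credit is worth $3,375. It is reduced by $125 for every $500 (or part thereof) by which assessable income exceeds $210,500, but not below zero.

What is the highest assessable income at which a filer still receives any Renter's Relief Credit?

$223,500

After 26 increments the reduction is 26 × $125 = $3,250, leaving $125; one more increment wipes it out. Increment 26 ends at excess 26 × $500 = $13,000, so the highest qualifying income is $210,500 + $13,000 = $223,500.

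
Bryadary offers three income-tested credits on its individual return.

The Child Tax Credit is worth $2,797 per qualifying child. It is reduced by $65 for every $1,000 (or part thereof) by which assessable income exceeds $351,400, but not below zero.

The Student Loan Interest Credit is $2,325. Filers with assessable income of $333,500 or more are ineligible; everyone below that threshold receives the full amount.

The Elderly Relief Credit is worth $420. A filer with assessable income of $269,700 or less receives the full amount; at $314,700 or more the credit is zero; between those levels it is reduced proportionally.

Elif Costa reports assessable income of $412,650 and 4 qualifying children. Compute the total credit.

$7,158

Child Tax Credit: base = 4 × $2,797 = $11,188. income exceeds $351,400 by $61,250, which is 62 full-or-partial $1,000 increments; reduction = 62 × $65 = $4,030, leaving $7,158.
Student Loan Interest Credit: $412,650 meets or exceeds the $333,500 cutoff, so the credit is $0.
Elderly Relief Credit: $412,650 is at or above $314,700, so the credit is $0.
Total: $7,158 + $0 + $0 = $7,158.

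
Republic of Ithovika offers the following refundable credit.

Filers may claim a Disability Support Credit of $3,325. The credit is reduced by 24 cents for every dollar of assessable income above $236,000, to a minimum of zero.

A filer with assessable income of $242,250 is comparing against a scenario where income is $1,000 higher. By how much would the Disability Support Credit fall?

$240

At $242,250 — 24% of the $6,250 excess over $236,000 is $1,500; credit = $3,325 − $1,500 = $1,825.
At $243,250 — 24% of the $7,250 excess over $236,000 is $1,740; credit = $3,325 − $1,740 = $1,585.
Lost: $1,825 − $1,585 = $240.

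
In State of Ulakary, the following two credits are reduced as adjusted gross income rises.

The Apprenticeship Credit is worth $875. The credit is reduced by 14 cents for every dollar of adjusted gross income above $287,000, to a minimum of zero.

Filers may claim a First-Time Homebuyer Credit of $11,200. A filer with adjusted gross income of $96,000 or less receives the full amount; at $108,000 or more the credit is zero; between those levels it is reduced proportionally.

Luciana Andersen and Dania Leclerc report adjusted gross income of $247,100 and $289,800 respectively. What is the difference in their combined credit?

Luciana ($247,100): Apprenticeship Credit: $247,100 is at or below the $287,000 threshold, so the full $875 applies. First-Time Homebuyer Credit: $247,100 is at or above $108,000, so the credit is $0. total $875 + $0 = $875
Dania ($289,800): Apprenticeship Credit: 14% of the $2,800 excess over $287,000 is $392; credit = $875 − $392 = $483. First-Time Homebuyer Credit: $289,800 is at or above $108,000, so the credit is $0. total $483 + $0 = $483
Difference: |$875 − $483| = $392.

$392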